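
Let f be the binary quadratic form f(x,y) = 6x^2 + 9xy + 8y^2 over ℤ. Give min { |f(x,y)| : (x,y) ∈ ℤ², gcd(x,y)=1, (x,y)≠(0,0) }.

translate: b→-3 (≡9 mod 12), so (6,9,8)→(6,-3,5)
flip: (6,-3,5)→(5,3,6)
reduced (well bottom): (5,3,6) with a≤c, −a<b≤a
well minimum = a = 5

5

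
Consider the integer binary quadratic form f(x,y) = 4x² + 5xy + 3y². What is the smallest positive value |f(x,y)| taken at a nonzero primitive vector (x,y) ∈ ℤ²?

translate: b→-3 (≡5 mod 8), so (4,5,3)→(4,-3,2)
flip: (4,-3,2)→(2,3,4)
translate: b→-1 (≡3 mod 4), so (2,3,4)→(2,-1,3)
reduced (well bottom): (2,-1,3) with a≤c, −a<b≤a
well minimum = a = 2

2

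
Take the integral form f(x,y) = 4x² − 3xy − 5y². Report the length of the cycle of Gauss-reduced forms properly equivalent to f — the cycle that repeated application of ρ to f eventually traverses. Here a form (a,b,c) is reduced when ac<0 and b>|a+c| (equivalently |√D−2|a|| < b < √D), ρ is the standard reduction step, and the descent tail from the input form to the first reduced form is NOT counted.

D = 89, ⌊√D⌋ = 9
descent: ρ → (-5,3,4)  [lands on river]
river: ρ → (4,5,-4)
river: ρ → (-4,3,5)
river: ρ → (5,7,-2)
river: ρ → (-2,9,1)
river: ρ → (1,9,-2)
river: ρ → (-2,7,5)
river: ρ → (5,3,-4)
river: ρ → (-4,5,4)
river: ρ → (4,3,-5)
river: ρ → (-5,7,2)
river: ρ → (2,9,-1)
river: ρ → (-1,9,2)
river: ρ → (2,7,-5)
ρ-cycle length = 14 (tail of 1 descent step not counted)

14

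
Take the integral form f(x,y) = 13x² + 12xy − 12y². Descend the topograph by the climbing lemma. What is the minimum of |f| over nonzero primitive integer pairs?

river: ρ → (-12,12,13)
river: ρ → (13,14,-11)
river: ρ → (-11,8,16)
river: ρ → (16,24,-3)
river: ρ → (-3,24,16)
river: ρ → (16,8,-11)
river: ρ → (-11,14,13)
river: ρ → (13,12,-12)
closes: descent 0, river 8
min |a| on river = 3

3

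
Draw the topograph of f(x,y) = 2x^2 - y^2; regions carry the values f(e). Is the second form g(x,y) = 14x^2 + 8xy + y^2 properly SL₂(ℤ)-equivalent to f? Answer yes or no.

D₁ = 8, D₂ = 8
river cycle of f (length 2): (-1, 2, 1), (1, 2, -1)
river cycle of g (length 2): (1, 2, -1), (-1, 2, 1)
cycles coincide ⇒ equivalent

yes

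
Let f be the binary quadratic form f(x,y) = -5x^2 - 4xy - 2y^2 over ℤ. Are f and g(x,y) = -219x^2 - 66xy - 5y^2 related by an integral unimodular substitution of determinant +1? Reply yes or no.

D₁ = -24, D₂ = -24
f is negative-definite; reduce −f:
−f: flip: (5,4,2)→(2,-4,5)
−f: translate: b→0 (≡-4 mod 4), so (2,-4,5)→(2,0,3)
−f: reduced (well bottom): (2,0,3) with a≤c, −a<b≤a
flip sign back: reduced form of f is (-2,0,-3)
g is negative-definite; reduce −g:
−g: flip: (219,66,5)→(5,-66,219)
−g: translate: b→4 (≡-66 mod 10), so (5,-66,219)→(5,4,2)
−g: flip: (5,4,2)→(2,-4,5)
−g: translate: b→0 (≡-4 mod 4), so (2,-4,5)→(2,0,3)
−g: reduced (well bottom): (2,0,3) with a≤c, −a<b≤a
flip sign back: reduced form of g is (-2,0,-3)
reduced forms (-2, 0, -3) vs (-2, 0, -3) ⇒ equivalent

yes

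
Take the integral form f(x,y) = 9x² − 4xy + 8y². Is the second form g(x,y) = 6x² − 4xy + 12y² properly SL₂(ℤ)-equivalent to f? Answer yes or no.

D₁ = -272, D₂ = -272
f: flip: (9,-4,8)→(8,4,9)
f: reduced (well bottom): (8,4,9) with a≤c, −a<b≤a
g: reduced (well bottom): (6,-4,12) with a≤c, −a<b≤a
reduced forms (8, 4, 9) vs (6, -4, 12) ⇒ inequivalent

no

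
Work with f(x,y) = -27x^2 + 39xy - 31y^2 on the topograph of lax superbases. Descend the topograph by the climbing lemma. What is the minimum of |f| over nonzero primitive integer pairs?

translate: b→15 (≡-39 mod 54), so (27,-39,31)→(27,15,19)
flip: (27,15,19)→(19,-15,27)
reduced (well bottom): (19,-15,27) with a≤c, −a<b≤a
well minimum |f| = |-19| = 19 (negative-definite)

19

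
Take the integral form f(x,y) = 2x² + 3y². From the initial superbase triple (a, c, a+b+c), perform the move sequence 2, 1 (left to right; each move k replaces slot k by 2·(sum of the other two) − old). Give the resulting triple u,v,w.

start (2,3,5) = (f(1,0),f(0,1),f(1,1))
replace slot 2: 2·(2+5) − 3 = 11 → (2,11,5)
replace slot 1: 2·(11+5) − 2 = 30 → (30,11,5)

30,11,5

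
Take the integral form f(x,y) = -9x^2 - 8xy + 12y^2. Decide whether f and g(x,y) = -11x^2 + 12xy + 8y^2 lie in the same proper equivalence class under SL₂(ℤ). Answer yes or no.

D₁ = 496, D₂ = 496
river cycle of f (length 16): (12, 8, -9), (-9, 10, 11), (11, 12, -8), (-8, 20, 3), (3, 22, -1), (-1, 22, 3), (3, 20, -8), (-8, 12, 11), (11, 10, -9), (-9, 8, 12), … (6 more)
river cycle of g (length 16): (8, 20, -3), (-3, 22, 1), (1, 22, -3), (-3, 20, 8), (8, 12, -11), (-11, 10, 9), (9, 8, -12), (-12, 16, 5), (5, 14, -15), (-15, 16, 4), … (6 more)
cycles differ ⇒ inequivalent

no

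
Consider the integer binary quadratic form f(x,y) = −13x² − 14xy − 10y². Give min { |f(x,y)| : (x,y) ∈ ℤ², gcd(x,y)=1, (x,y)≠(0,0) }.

translate: b→-12 (≡14 mod 26), so (13,14,10)→(13,-12,9)
flip: (13,-12,9)→(9,12,13)
translate: b→-6 (≡12 mod 18), so (9,12,13)→(9,-6,10)
reduced (well bottom): (9,-6,10) with a≤c, −a<b≤a
well minimum |f| = |-9| = 9 (negative-definite)

9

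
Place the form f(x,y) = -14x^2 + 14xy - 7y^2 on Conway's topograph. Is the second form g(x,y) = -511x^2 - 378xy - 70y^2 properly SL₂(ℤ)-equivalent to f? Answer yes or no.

D₁ = -196, D₂ = -196
f is negative-definite; reduce −f:
−f: translate: b→14 (≡-14 mod 28), so (14,-14,7)→(14,14,7)
−f: flip: (14,14,7)→(7,-14,14)
−f: translate: b→0 (≡-14 mod 14), so (7,-14,14)→(7,0,7)
−f: reduced (well bottom): (7,0,7) with a≤c, −a<b≤a
flip sign back: reduced form of f is (-7,0,-7)
g is negative-definite; reduce −g:
−g: flip: (511,378,70)→(70,-378,511)
−g: translate: b→42 (≡-378 mod 140), so (70,-378,511)→(70,42,7)
−g: flip: (70,42,7)→(7,-42,70)
−g: translate: b→0 (≡-42 mod 14), so (7,-42,70)→(7,0,7)
−g: reduced (well bottom): (7,0,7) with a≤c, −a<b≤a
flip sign back: reduced form of g is (-7,0,-7)
reduced forms (-7, 0, -7) vs (-7, 0, -7) ⇒ equivalent

yes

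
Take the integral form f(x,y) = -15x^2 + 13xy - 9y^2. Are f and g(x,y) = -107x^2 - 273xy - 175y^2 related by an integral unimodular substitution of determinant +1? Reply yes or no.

D₁ = -371, D₂ = -371
f is negative-definite; reduce −f:
−f: flip: (15,-13,9)→(9,13,15)
−f: translate: b→-5 (≡13 mod 18), so (9,13,15)→(9,-5,11)
−f: reduced (well bottom): (9,-5,11) with a≤c, −a<b≤a
flip sign back: reduced form of f is (-9,5,-11)
g is negative-definite; reduce −g:
−g: translate: b→59 (≡273 mod 214), so (107,273,175)→(107,59,9)
−g: flip: (107,59,9)→(9,-59,107)
−g: translate: b→-5 (≡-59 mod 18), so (9,-59,107)→(9,-5,11)
−g: reduced (well bottom): (9,-5,11) with a≤c, −a<b≤a
flip sign back: reduced form of g is (-9,5,-11)
reduced forms (-9, 5, -11) vs (-9, 5, -11) ⇒ equivalent

yes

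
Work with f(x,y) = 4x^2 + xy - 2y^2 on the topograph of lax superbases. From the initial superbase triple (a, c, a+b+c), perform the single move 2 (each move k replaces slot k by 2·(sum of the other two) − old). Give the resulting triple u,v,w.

start (4,-2,3) = (f(1,0),f(0,1),f(1,1))
replace slot 2: 2·(4+3) − (-2) = 16 → (4,16,3)

4,16,3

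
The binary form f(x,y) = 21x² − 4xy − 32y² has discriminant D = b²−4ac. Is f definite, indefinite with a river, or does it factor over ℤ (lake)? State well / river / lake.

D = b²−4ac = (-4)² − 4·21·(-32) = 2704
D = 52² is a perfect square ⇒ form factors over ℤ ⇒ lakes

lake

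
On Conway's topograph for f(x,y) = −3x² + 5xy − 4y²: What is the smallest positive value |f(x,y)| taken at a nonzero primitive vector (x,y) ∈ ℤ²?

translate: b→1 (≡-5 mod 6), so (3,-5,4)→(3,1,2)
flip: (3,1,2)→(2,-1,3)
reduced (well bottom): (2,-1,3) with a≤c, −a<b≤a
well minimum |f| = |-2| = 2 (negative-definite)

2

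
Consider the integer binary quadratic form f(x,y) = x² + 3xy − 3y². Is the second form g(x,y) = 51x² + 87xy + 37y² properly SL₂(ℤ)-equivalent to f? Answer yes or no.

D₁ = 21, D₂ = 21
river cycle of f (length 2): (-3, 3, 1), (1, 3, -3)
river cycle of g (length 2): (1, 3, -3), (-3, 3, 1)
cycles coincide ⇒ equivalent

yes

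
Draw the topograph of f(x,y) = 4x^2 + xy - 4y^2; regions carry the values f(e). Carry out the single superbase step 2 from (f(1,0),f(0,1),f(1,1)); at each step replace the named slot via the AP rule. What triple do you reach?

start (4,-4,1) = (f(1,0),f(0,1),f(1,1))
replace slot 2: 2·(4+1) − (-4) = 14 → (4,14,1)

4,14,1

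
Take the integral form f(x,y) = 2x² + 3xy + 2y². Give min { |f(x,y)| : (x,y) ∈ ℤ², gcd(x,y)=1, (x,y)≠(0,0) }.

translate: b→-1 (≡3 mod 4), so (2,3,2)→(2,-1,1)
flip: (2,-1,1)→(1,1,2)
reduced (well bottom): (1,1,2) with a≤c, −a<b≤a
well minimum = a = 1

1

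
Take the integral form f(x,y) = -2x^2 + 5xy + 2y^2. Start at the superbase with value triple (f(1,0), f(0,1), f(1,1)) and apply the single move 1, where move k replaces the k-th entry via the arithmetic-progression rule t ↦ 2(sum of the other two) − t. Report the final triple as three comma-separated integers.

start (-2,2,5) = (f(1,0),f(0,1),f(1,1))
replace slot 1: 2·(2+5) − (-2) = 16 → (16,2,5)

16,2,5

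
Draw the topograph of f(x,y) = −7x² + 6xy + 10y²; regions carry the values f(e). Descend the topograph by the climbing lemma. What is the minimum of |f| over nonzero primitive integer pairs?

river: ρ → (10,14,-3)
river: ρ → (-3,16,5)
river: ρ → (5,14,-6)
river: ρ → (-6,10,9)
river: ρ → (9,8,-7)
river: ρ → (-7,6,10)
closes: descent 0, river 6
min |a| on river = 3

3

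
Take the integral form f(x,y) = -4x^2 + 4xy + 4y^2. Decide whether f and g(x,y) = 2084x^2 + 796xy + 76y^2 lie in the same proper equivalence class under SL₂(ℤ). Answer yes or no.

D₁ = 80, D₂ = 80
river cycle of f (length 2): (4, 4, -4), (-4, 4, 4)
river cycle of g (length 2): (4, 4, -4), (-4, 4, 4)
cycles coincide ⇒ equivalent

yes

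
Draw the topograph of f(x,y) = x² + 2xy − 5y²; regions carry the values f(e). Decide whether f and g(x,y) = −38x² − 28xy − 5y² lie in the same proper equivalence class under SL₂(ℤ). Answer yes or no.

D₁ = 24, D₂ = 24
river cycle of f (length 2): (1, 4, -2), (-2, 4, 1)
river cycle of g (length 2): (1, 4, -2), (-2, 4, 1)
cycles coincide ⇒ equivalent

yes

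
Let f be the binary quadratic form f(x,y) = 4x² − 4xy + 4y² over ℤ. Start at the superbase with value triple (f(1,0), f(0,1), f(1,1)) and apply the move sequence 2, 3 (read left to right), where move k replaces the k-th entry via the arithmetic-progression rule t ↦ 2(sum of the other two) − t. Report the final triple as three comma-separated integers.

start (4,4,4) = (f(1,0),f(0,1),f(1,1))
replace slot 2: 2·(4+4) − 4 = 12 → (4,12,4)
replace slot 3: 2·(4+12) − 4 = 28 → (4,12,28)

4,12,28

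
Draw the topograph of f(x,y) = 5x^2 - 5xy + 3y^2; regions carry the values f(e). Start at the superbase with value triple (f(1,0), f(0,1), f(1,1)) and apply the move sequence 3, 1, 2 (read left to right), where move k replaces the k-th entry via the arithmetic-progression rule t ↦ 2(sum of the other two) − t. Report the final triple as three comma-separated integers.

start (5,3,3) = (f(1,0),f(0,1),f(1,1))
replace slot 3: 2·(5+3) − 3 = 13 → (5,3,13)
replace slot 1: 2·(3+13) − 5 = 27 → (27,3,13)
replace slot 2: 2·(27+13) − 3 = 77 → (27,77,13)

27,77,13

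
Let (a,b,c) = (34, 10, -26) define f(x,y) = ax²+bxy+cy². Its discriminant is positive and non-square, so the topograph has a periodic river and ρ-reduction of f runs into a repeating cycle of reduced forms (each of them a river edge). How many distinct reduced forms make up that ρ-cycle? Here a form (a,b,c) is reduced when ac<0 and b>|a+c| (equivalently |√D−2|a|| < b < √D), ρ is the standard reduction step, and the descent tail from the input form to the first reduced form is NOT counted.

D = 3636, ⌊√D⌋ = 60
river: ρ → (-26,42,18)
river: ρ → (18,30,-38)
river: ρ → (-38,46,10)
river: ρ → (10,54,-18)
river: ρ → (-18,54,10)
river: ρ → (10,46,-38)
river: ρ → (-38,30,18)
river: ρ → (18,42,-26)
river: ρ → (-26,10,34)
river: ρ → (34,58,-2)
river: ρ → (-2,58,34)
river: ρ → (34,10,-26)
ρ-cycle length = 12 (tail of 0 descent steps not counted)

12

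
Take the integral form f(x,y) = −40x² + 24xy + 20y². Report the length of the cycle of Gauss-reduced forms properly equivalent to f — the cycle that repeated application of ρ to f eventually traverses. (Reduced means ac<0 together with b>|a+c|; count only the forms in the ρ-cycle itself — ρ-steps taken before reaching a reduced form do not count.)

D = 3776, ⌊√D⌋ = 61
river: ρ → (20,56,-8)
river: ρ → (-8,56,20)
river: ρ → (20,24,-40)
river: ρ → (-40,56,4)
river: ρ → (4,56,-40)
river: ρ → (-40,24,20)
ρ-cycle length = 6 (tail of 0 descent steps not counted)

6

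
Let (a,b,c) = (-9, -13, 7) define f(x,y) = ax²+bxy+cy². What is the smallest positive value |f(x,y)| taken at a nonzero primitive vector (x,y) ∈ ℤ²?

descent: ρ → (7,13,-9)  [lands on river]
river: ρ → (-9,5,11)
river: ρ → (11,17,-3)
river: ρ → (-3,19,5)
river: ρ → (5,11,-15)
river: ρ → (-15,19,1)
river: ρ → (1,19,-15)
river: ρ → (-15,11,5)
river: ρ → (5,19,-3)
river: ρ → (-3,17,11)
river: ρ → (11,5,-9)
river: ρ → (-9,13,7)
river: ρ → (7,15,-7)
river: ρ → (-7,13,9)
river: ρ → (9,5,-11)
river: ρ → (-11,17,3)
river: ρ → (3,19,-5)
river: ρ → (-5,11,15)
river: ρ → (15,19,-1)
river: ρ → (-1,19,15)
river: ρ → (15,11,-5)
river: ρ → (-5,19,3)
river: ρ → (3,17,-11)
river: ρ → (-11,5,9)
river: ρ → (9,13,-7)
river: ρ → (-7,15,7)
closes: descent 1, river 26
min |a| on river = 1

1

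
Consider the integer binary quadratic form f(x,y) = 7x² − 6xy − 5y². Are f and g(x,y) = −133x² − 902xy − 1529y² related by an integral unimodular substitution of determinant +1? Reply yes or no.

D₁ = 176, D₂ = 176
river cycle of f (length 8): (-5, 6, 7), (7, 8, -4), (-4, 8, 7), (7, 6, -5), (-5, 4, 8), (8, 12, -1), (-1, 12, 8), (8, 4, -5)
river cycle of g (length 8): (-1, 12, 8), (8, 4, -5), (-5, 6, 7), (7, 8, -4), (-4, 8, 7), (7, 6, -5), (-5, 4, 8), (8, 12, -1)
cycles coincide ⇒ equivalent

yes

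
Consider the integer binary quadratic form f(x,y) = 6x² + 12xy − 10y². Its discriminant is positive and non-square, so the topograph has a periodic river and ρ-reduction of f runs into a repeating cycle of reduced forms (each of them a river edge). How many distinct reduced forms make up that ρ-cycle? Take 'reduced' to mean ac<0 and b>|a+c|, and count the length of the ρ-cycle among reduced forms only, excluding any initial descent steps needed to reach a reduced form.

D = 384, ⌊√D⌋ = 19
river: ρ → (-10,8,8)
river: ρ → (8,8,-10)
river: ρ → (-10,12,6)
river: ρ → (6,12,-10)
ρ-cycle length = 4 (tail of 0 descent steps not counted)

4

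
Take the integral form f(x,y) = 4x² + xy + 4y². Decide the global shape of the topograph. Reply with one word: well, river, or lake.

D = b²−4ac = 1² − 4·4·4 = -63
D < 0 ⇒ definite ⇒ every region one sign ⇒ single well

well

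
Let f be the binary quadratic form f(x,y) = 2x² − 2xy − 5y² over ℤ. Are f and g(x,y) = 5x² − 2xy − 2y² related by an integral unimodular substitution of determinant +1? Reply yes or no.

D₁ = 44, D₂ = 44
river cycle of f (length 2): (2, 6, -1), (-1, 6, 2)
river cycle of g (length 2): (-2, 6, 1), (1, 6, -2)
cycles differ ⇒ inequivalent

no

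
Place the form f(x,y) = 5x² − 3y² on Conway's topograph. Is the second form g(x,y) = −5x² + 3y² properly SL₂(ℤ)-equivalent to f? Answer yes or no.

D₁ = 60, D₂ = 60
river cycle of f (length 2): (-3, 6, 2), (2, 6, -3)
river cycle of g (length 2): (3, 6, -2), (-2, 6, 3)
cycles differ ⇒ inequivalent

no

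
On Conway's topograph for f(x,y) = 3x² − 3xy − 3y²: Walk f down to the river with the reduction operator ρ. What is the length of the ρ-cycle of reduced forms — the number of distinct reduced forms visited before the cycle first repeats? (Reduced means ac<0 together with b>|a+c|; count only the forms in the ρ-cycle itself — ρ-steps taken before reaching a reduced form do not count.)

D = 45, ⌊√D⌋ = 6
descent: ρ → (-3,3,3)  [lands on river]
river: ρ → (3,3,-3)
ρ-cycle length = 2 (tail of 1 descent step not counted)

2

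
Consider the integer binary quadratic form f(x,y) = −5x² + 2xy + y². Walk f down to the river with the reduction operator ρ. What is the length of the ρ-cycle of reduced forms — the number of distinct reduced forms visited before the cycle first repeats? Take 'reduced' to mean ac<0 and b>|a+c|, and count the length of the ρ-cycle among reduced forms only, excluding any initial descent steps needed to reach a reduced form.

D = 24, ⌊√D⌋ = 4
descent: ρ → (1,4,-2)  [lands on river]
river: ρ → (-2,4,1)
ρ-cycle length = 2 (tail of 1 descent step not counted)

2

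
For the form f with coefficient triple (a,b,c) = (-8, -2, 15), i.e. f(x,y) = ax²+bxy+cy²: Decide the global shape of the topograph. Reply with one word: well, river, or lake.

D = b²−4ac = (-2)² − 4·(-8)·15 = 484
D = 22² is a perfect square ⇒ form factors over ℤ ⇒ lakes

lake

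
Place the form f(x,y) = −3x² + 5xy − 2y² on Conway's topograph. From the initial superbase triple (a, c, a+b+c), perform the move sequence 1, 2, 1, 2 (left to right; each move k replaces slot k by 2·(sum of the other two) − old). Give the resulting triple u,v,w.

start (-3,-2,0) = (f(1,0),f(0,1),f(1,1))
replace slot 1: 2·((-2)+0) − (-3) = -1 → (-1,-2,0)
replace slot 2: 2·((-1)+0) − (-2) = 0 → (-1,0,0)
replace slot 1: 2·(0+0) − (-1) = 1 → (1,0,0)
replace slot 2: 2·(1+0) − 0 = 2 → (1,2,0)

1,2,0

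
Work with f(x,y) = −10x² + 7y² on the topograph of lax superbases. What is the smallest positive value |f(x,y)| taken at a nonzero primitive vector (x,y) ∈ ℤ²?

descent: ρ → (7,14,-3)  [lands on river]
river: ρ → (-3,16,2)
river: ρ → (2,16,-3)
river: ρ → (-3,14,7)
closes: descent 1, river 4
min |a| on river = 2

2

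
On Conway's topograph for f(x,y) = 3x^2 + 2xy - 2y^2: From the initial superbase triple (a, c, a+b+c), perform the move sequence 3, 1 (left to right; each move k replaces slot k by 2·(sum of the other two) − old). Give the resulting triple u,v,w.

start (3,-2,3) = (f(1,0),f(0,1),f(1,1))
replace slot 3: 2·(3+(-2)) − 3 = -1 → (3,-2,-1)
replace slot 1: 2·((-2)+(-1)) − 3 = -9 → (-9,-2,-1)

-9,-2,-1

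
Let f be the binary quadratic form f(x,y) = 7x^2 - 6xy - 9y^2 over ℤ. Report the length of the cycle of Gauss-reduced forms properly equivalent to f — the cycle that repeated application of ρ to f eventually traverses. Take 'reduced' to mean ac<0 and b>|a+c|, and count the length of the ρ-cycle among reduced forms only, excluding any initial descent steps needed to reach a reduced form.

D = 288, ⌊√D⌋ = 16
descent: ρ → (-9,6,7)  [lands on river]
river: ρ → (7,8,-8)
river: ρ → (-8,8,7)
river: ρ → (7,6,-9)
river: ρ → (-9,12,4)
river: ρ → (4,12,-9)
ρ-cycle length = 6 (tail of 1 descent step not counted)

6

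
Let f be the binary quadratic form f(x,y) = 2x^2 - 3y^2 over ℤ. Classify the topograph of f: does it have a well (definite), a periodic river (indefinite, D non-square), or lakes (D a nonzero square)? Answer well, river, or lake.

D = b²−4ac = 0² − 4·2·(-3) = 24
D > 0 non-square ⇒ indefinite ⇒ periodic river

river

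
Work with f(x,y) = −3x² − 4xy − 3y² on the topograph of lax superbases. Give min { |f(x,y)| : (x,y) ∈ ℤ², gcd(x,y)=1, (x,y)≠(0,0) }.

translate: b→-2 (≡4 mod 6), so (3,4,3)→(3,-2,2)
flip: (3,-2,2)→(2,2,3)
reduced (well bottom): (2,2,3) with a≤c, −a<b≤a
well minimum |f| = |-2| = 2 (negative-definite)

2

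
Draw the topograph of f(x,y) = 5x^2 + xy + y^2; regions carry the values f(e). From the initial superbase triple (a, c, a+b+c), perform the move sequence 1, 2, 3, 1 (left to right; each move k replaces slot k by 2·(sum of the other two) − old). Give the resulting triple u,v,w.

start (5,1,7) = (f(1,0),f(0,1),f(1,1))
replace slot 1: 2·(1+7) − 5 = 11 → (11,1,7)
replace slot 2: 2·(11+7) − 1 = 35 → (11,35,7)
replace slot 3: 2·(11+35) − 7 = 85 → (11,35,85)
replace slot 1: 2·(35+85) − 11 = 229 → (229,35,85)

229,35,85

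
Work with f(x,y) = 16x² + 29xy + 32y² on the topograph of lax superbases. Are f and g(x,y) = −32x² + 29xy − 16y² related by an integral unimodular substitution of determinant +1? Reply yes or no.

D₁ = -1207, D₂ = -1207
f: translate: b→-3 (≡29 mod 32), so (16,29,32)→(16,-3,19)
f: reduced (well bottom): (16,-3,19) with a≤c, −a<b≤a
g is negative-definite; reduce −g:
−g: flip: (32,-29,16)→(16,29,32)
−g: translate: b→-3 (≡29 mod 32), so (16,29,32)→(16,-3,19)
−g: reduced (well bottom): (16,-3,19) with a≤c, −a<b≤a
flip sign back: reduced form of g is (-16,3,-19)
reduced forms (16, -3, 19) vs (-16, 3, -19) ⇒ inequivalent

no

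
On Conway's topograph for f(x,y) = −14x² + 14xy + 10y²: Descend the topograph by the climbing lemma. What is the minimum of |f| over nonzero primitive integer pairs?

river: ρ → (10,26,-2)
river: ρ → (-2,26,10)
river: ρ → (10,14,-14)
river: ρ → (-14,14,10)
closes: descent 0, river 4
min |a| on river = 2

2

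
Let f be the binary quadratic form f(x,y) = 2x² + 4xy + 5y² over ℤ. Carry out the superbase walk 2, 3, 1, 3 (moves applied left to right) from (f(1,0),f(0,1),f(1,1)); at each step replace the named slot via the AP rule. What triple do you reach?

start (2,5,11) = (f(1,0),f(0,1),f(1,1))
replace slot 2: 2·(2+11) − 5 = 21 → (2,21,11)
replace slot 3: 2·(2+21) − 11 = 35 → (2,21,35)
replace slot 1: 2·(21+35) − 2 = 110 → (110,21,35)
replace slot 3: 2·(110+21) − 35 = 227 → (110,21,227)

110,21,227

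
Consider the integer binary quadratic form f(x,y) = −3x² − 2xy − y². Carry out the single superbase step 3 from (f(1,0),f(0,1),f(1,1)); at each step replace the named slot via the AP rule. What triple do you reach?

start (-3,-1,-6) = (f(1,0),f(0,1),f(1,1))
replace slot 3: 2·((-3)+(-1)) − (-6) = -2 → (-3,-1,-2)

-3,-1,-2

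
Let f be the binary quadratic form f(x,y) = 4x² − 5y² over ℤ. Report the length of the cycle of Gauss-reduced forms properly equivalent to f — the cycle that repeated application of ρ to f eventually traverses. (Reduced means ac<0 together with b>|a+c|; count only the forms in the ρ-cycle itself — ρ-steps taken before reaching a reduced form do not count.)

D = 80, ⌊√D⌋ = 8
descent: ρ → (-5,0,4)
descent: ρ → (4,8,-1)  [lands on river]
river: ρ → (-1,8,4)
ρ-cycle length = 2 (tail of 2 descent steps not counted)

2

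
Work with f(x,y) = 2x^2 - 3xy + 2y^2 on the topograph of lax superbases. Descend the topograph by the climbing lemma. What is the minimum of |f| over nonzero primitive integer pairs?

translate: b→1 (≡-3 mod 4), so (2,-3,2)→(2,1,1)
flip: (2,1,1)→(1,-1,2)
translate: b→1 (≡-1 mod 2), so (1,-1,2)→(1,1,2)
reduced (well bottom): (1,1,2) with a≤c, −a<b≤a
well minimum = a = 1

1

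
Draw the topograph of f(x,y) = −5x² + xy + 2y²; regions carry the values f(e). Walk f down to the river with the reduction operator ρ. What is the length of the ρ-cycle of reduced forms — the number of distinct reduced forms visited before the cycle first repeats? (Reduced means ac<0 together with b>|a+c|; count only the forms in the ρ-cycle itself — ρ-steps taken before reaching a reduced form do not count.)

D = 41, ⌊√D⌋ = 6
descent: ρ → (2,3,-4)  [lands on river]
river: ρ → (-4,5,1)
river: ρ → (1,5,-4)
river: ρ → (-4,3,2)
river: ρ → (2,5,-2)
river: ρ → (-2,3,4)
river: ρ → (4,5,-1)
river: ρ → (-1,5,4)
river: ρ → (4,3,-2)
river: ρ → (-2,5,2)
ρ-cycle length = 10 (tail of 1 descent step not counted)

10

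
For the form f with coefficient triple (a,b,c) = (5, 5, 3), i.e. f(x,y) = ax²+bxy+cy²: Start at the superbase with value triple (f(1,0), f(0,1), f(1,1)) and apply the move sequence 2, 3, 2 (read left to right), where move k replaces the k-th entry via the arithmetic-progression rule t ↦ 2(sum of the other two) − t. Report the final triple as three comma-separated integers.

start (5,3,13) = (f(1,0),f(0,1),f(1,1))
replace slot 2: 2·(5+13) − 3 = 33 → (5,33,13)
replace slot 3: 2·(5+33) − 13 = 63 → (5,33,63)
replace slot 2: 2·(5+63) − 33 = 103 → (5,103,63)

5,103,63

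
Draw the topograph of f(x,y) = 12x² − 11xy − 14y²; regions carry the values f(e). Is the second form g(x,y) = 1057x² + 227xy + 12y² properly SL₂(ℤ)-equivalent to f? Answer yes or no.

D₁ = 793, D₂ = 793
river cycle of f (length 12): (-14, 11, 12), (12, 13, -13), (-13, 13, 12), (12, 11, -14), (-14, 17, 9), (9, 19, -12), (-12, 5, 16), (16, 27, -1), (-1, 27, 16), (16, 5, -12), … (2 more)
river cycle of g (length 12): (12, 13, -13), (-13, 13, 12), (12, 11, -14), (-14, 17, 9), (9, 19, -12), (-12, 5, 16), (16, 27, -1), (-1, 27, 16), (16, 5, -12), (-12, 19, 9), … (2 more)
cycles coincide ⇒ equivalent

yes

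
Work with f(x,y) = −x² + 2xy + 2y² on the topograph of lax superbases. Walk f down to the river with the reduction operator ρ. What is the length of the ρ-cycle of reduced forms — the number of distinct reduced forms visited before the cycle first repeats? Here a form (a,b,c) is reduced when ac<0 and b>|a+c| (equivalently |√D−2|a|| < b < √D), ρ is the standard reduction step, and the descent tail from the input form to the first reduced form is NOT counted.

D = 12, ⌊√D⌋ = 3
river: ρ → (2,2,-1)
river: ρ → (-1,2,2)
ρ-cycle length = 2 (tail of 0 descent steps not counted)

2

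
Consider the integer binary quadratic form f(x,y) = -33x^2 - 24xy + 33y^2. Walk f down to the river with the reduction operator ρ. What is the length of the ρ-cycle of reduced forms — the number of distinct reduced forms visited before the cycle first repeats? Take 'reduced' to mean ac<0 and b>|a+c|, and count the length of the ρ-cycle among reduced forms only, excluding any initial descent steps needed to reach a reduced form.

D = 4932, ⌊√D⌋ = 70
descent: ρ → (33,24,-33)  [lands on river]
river: ρ → (-33,42,24)
river: ρ → (24,54,-21)
river: ρ → (-21,30,48)
river: ρ → (48,66,-3)
river: ρ → (-3,66,48)
river: ρ → (48,30,-21)
river: ρ → (-21,54,24)
river: ρ → (24,42,-33)
river: ρ → (-33,24,33)
river: ρ → (33,42,-24)
river: ρ → (-24,54,21)
river: ρ → (21,30,-48)
river: ρ → (-48,66,3)
river: ρ → (3,66,-48)
river: ρ → (-48,30,21)
river: ρ → (21,54,-24)
river: ρ → (-24,42,33)
ρ-cycle length = 18 (tail of 1 descent step not counted)

18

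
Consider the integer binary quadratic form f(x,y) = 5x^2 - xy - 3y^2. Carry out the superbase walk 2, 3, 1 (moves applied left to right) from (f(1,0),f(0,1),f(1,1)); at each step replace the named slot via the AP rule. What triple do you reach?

start (5,-3,1) = (f(1,0),f(0,1),f(1,1))
replace slot 2: 2·(5+1) − (-3) = 15 → (5,15,1)
replace slot 3: 2·(5+15) − 1 = 39 → (5,15,39)
replace slot 1: 2·(15+39) − 5 = 103 → (103,15,39)

103,15,39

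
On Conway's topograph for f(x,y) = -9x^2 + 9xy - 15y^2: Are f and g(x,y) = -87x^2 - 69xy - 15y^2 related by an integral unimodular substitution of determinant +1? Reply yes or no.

D₁ = -459, D₂ = -459
f is negative-definite; reduce −f:
−f: translate: b→9 (≡-9 mod 18), so (9,-9,15)→(9,9,15)
−f: reduced (well bottom): (9,9,15) with a≤c, −a<b≤a
flip sign back: reduced form of f is (-9,-9,-15)
g is negative-definite; reduce −g:
−g: flip: (87,69,15)→(15,-69,87)
−g: translate: b→-9 (≡-69 mod 30), so (15,-69,87)→(15,-9,9)
−g: flip: (15,-9,9)→(9,9,15)
−g: reduced (well bottom): (9,9,15) with a≤c, −a<b≤a
flip sign back: reduced form of g is (-9,-9,-15)
reduced forms (-9, -9, -15) vs (-9, -9, -15) ⇒ equivalent

yes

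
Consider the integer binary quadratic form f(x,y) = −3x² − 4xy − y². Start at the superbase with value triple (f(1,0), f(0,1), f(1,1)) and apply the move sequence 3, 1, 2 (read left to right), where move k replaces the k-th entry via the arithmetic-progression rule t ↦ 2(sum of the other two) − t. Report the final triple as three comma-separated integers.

start (-3,-1,-8) = (f(1,0),f(0,1),f(1,1))
replace slot 3: 2·((-3)+(-1)) − (-8) = 0 → (-3,-1,0)
replace slot 1: 2·((-1)+0) − (-3) = 1 → (1,-1,0)
replace slot 2: 2·(1+0) − (-1) = 3 → (1,3,0)

1,3,0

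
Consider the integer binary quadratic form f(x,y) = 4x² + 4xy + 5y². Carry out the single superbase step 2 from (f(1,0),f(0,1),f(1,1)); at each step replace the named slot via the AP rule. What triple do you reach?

start (4,5,13) = (f(1,0),f(0,1),f(1,1))
replace slot 2: 2·(4+13) − 5 = 29 → (4,29,13)

4,29,13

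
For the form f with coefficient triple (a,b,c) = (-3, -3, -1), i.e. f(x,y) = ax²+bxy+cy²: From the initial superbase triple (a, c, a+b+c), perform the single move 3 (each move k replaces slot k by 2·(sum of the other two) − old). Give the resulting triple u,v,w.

start (-3,-1,-7) = (f(1,0),f(0,1),f(1,1))
replace slot 3: 2·((-3)+(-1)) − (-7) = -1 → (-3,-1,-1)

-3,-1,-1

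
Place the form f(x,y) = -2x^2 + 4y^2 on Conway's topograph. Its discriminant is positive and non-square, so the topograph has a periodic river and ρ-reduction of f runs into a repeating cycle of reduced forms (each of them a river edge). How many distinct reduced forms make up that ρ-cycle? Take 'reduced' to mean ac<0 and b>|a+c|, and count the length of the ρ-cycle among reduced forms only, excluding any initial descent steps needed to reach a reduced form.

D = 32, ⌊√D⌋ = 5
descent: ρ → (4,0,-2)
descent: ρ → (-2,4,2)  [lands on river]
river: ρ → (2,4,-2)
ρ-cycle length = 2 (tail of 2 descent steps not counted)

2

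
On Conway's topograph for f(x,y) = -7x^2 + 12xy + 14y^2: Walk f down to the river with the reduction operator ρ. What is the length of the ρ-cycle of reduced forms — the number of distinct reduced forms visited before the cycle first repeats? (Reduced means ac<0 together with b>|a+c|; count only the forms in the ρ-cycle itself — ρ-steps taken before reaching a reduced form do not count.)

D = 536, ⌊√D⌋ = 23
river: ρ → (14,16,-5)
river: ρ → (-5,14,17)
river: ρ → (17,20,-2)
river: ρ → (-2,20,17)
river: ρ → (17,14,-5)
river: ρ → (-5,16,14)
river: ρ → (14,12,-7)
river: ρ → (-7,16,10)
river: ρ → (10,4,-13)
river: ρ → (-13,22,1)
river: ρ → (1,22,-13)
river: ρ → (-13,4,10)
river: ρ → (10,16,-7)
river: ρ → (-7,12,14)
ρ-cycle length = 14 (tail of 0 descent steps not counted)

14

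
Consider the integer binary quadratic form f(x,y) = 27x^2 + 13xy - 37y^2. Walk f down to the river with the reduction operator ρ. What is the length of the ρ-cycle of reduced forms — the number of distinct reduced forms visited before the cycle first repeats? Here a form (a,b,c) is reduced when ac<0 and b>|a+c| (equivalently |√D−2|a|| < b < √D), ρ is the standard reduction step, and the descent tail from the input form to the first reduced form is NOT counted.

D = 4165, ⌊√D⌋ = 64
river: ρ → (-37,61,3)
river: ρ → (3,59,-57)
river: ρ → (-57,55,5)
river: ρ → (5,55,-57)
river: ρ → (-57,59,3)
river: ρ → (3,61,-37)
river: ρ → (-37,13,27)
river: ρ → (27,41,-23)
river: ρ → (-23,51,17)
river: ρ → (17,51,-23)
river: ρ → (-23,41,27)
river: ρ → (27,13,-37)
ρ-cycle length = 12 (tail of 0 descent steps not counted)

12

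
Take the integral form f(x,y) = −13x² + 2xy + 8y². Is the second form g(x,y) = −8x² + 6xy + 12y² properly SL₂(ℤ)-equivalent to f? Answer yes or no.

D₁ = 420, D₂ = 420
river cycle of f (length 4): (8, 14, -7), (-7, 14, 8), (8, 18, -3), (-3, 18, 8)
river cycle of g (length 6): (12, 18, -2), (-2, 18, 12), (12, 6, -8), (-8, 10, 10), (10, 10, -8), (-8, 6, 12)
cycles differ ⇒ inequivalent

no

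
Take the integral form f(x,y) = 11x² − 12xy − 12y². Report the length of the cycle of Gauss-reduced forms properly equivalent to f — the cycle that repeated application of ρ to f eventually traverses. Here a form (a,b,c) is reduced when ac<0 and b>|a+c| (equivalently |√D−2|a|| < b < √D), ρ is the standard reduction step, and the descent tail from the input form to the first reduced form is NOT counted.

D = 672, ⌊√D⌋ = 25
descent: ρ → (-12,12,11)  [lands on river]
river: ρ → (11,10,-13)
river: ρ → (-13,16,8)
river: ρ → (8,16,-13)
river: ρ → (-13,10,11)
river: ρ → (11,12,-12)
ρ-cycle length = 6 (tail of 1 descent step not counted)

6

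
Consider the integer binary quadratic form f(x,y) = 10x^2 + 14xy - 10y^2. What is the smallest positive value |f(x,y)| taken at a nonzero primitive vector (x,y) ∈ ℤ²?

river: ρ → (-10,6,14)
river: ρ → (14,22,-2)
river: ρ → (-2,22,14)
river: ρ → (14,6,-10)
river: ρ → (-10,14,10)
river: ρ → (10,6,-14)
river: ρ → (-14,22,2)
river: ρ → (2,22,-14)
river: ρ → (-14,6,10)
river: ρ → (10,14,-10)
closes: descent 0, river 10
min |a| on river = 2

2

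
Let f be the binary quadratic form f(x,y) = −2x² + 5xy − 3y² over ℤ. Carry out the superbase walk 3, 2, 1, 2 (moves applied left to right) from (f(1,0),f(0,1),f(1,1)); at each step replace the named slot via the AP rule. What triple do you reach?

start (-2,-3,0) = (f(1,0),f(0,1),f(1,1))
replace slot 3: 2·((-2)+(-3)) − 0 = -10 → (-2,-3,-10)
replace slot 2: 2·((-2)+(-10)) − (-3) = -21 → (-2,-21,-10)
replace slot 1: 2·((-21)+(-10)) − (-2) = -60 → (-60,-21,-10)
replace slot 2: 2·((-60)+(-10)) − (-21) = -119 → (-60,-119,-10)

-60,-119,-10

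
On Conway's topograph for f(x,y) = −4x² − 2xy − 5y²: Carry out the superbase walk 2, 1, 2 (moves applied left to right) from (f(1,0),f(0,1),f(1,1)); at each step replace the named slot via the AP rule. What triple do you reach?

start (-4,-5,-11) = (f(1,0),f(0,1),f(1,1))
replace slot 2: 2·((-4)+(-11)) − (-5) = -25 → (-4,-25,-11)
replace slot 1: 2·((-25)+(-11)) − (-4) = -68 → (-68,-25,-11)
replace slot 2: 2·((-68)+(-11)) − (-25) = -133 → (-68,-133,-11)

-68,-133,-11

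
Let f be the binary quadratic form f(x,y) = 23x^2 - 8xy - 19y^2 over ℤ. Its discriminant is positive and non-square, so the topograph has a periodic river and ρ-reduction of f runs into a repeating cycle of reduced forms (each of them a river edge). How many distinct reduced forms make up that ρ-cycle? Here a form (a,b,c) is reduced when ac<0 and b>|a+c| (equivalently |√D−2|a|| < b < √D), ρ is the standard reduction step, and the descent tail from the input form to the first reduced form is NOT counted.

D = 1812, ⌊√D⌋ = 42
descent: ρ → (-19,8,23)  [lands on river]
river: ρ → (23,38,-4)
river: ρ → (-4,42,3)
river: ρ → (3,42,-4)
river: ρ → (-4,38,23)
river: ρ → (23,8,-19)
river: ρ → (-19,30,12)
river: ρ → (12,42,-1)
river: ρ → (-1,42,12)
river: ρ → (12,30,-19)
ρ-cycle length = 10 (tail of 1 descent step not counted)

10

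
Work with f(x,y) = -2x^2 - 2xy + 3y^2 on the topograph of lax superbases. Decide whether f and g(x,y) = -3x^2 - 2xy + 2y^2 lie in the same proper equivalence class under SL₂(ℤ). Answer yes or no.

D₁ = 28, D₂ = 28
river cycle of f (length 4): (3, 2, -2), (-2, 2, 3), (3, 4, -1), (-1, 4, 3)
river cycle of g (length 4): (2, 2, -3), (-3, 4, 1), (1, 4, -3), (-3, 2, 2)
cycles differ ⇒ inequivalent

no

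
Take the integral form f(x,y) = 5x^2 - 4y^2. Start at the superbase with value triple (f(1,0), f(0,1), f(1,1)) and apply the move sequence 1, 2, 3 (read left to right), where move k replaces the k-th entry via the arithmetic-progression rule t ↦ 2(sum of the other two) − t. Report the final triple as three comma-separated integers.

start (5,-4,1) = (f(1,0),f(0,1),f(1,1))
replace slot 1: 2·((-4)+1) − 5 = -11 → (-11,-4,1)
replace slot 2: 2·((-11)+1) − (-4) = -16 → (-11,-16,1)
replace slot 3: 2·((-11)+(-16)) − 1 = -55 → (-11,-16,-55)

-11,-16,-55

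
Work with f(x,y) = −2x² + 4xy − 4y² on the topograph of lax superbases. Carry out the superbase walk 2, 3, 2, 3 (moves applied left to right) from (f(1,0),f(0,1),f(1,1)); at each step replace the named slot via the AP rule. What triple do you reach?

start (-2,-4,-2) = (f(1,0),f(0,1),f(1,1))
replace slot 2: 2·((-2)+(-2)) − (-4) = -4 → (-2,-4,-2)
replace slot 3: 2·((-2)+(-4)) − (-2) = -10 → (-2,-4,-10)
replace slot 2: 2·((-2)+(-10)) − (-4) = -20 → (-2,-20,-10)
replace slot 3: 2·((-2)+(-20)) − (-10) = -34 → (-2,-20,-34)

-2,-20,-34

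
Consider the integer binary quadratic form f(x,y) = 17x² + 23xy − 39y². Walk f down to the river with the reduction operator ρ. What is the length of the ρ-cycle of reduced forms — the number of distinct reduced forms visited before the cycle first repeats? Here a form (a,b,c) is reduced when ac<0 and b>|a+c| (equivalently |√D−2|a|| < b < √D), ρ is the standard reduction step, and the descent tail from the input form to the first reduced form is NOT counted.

D = 3181, ⌊√D⌋ = 56
river: ρ → (-39,55,1)
river: ρ → (1,55,-39)
river: ρ → (-39,23,17)
river: ρ → (17,45,-17)
river: ρ → (-17,23,39)
river: ρ → (39,55,-1)
river: ρ → (-1,55,39)
river: ρ → (39,23,-17)
river: ρ → (-17,45,17)
river: ρ → (17,23,-39)
ρ-cycle length = 10 (tail of 0 descent steps not counted)

10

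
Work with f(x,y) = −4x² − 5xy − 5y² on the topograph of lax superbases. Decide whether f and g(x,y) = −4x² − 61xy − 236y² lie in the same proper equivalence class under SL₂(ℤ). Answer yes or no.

D₁ = -55, D₂ = -55
f is negative-definite; reduce −f:
−f: translate: b→-3 (≡5 mod 8), so (4,5,5)→(4,-3,4)
−f: flip: (4,-3,4)→(4,3,4)
−f: reduced (well bottom): (4,3,4) with a≤c, −a<b≤a
flip sign back: reduced form of f is (-4,-3,-4)
g is negative-definite; reduce −g:
−g: translate: b→-3 (≡61 mod 8), so (4,61,236)→(4,-3,4)
−g: flip: (4,-3,4)→(4,3,4)
−g: reduced (well bottom): (4,3,4) with a≤c, −a<b≤a
flip sign back: reduced form of g is (-4,-3,-4)
reduced forms (-4, -3, -4) vs (-4, -3, -4) ⇒ equivalent

yes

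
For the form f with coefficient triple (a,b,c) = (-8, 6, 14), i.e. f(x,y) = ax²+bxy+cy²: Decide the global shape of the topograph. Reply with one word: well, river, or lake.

D = b²−4ac = 6² − 4·(-8)·14 = 484
D = 22² is a perfect square ⇒ form factors over ℤ ⇒ lakes

lake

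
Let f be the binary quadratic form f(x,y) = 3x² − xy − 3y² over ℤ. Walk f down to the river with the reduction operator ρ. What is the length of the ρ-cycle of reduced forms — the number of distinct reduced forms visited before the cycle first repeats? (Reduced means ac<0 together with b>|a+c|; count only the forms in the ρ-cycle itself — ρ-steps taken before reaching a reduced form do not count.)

D = 37, ⌊√D⌋ = 6
descent: ρ → (-3,1,3)  [lands on river]
river: ρ → (3,5,-1)
river: ρ → (-1,5,3)
river: ρ → (3,1,-3)
river: ρ → (-3,5,1)
river: ρ → (1,5,-3)
ρ-cycle length = 6 (tail of 1 descent step not counted)

6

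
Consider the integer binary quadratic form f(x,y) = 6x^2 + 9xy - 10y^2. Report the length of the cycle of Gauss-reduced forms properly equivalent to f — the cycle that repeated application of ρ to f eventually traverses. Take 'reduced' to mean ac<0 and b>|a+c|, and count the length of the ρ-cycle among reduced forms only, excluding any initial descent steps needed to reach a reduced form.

D = 321, ⌊√D⌋ = 17
river: ρ → (-10,11,5)
river: ρ → (5,9,-12)
river: ρ → (-12,15,2)
river: ρ → (2,17,-4)
river: ρ → (-4,15,6)
river: ρ → (6,9,-10)
ρ-cycle length = 6 (tail of 0 descent steps not counted)

6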